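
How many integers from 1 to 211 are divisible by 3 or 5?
⌊211/3⌋ + ⌊211/5⌋ - ⌊211/15⌋ = 70 + 42 - 14 = 98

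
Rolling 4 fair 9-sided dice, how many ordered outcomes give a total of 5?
Coefficient of x^5 in (x + x² + ... + x^9)^4. By inclusion-exclusion on dice exceeding 9: Σ_j (-1)^j C(4,j)·C(5-1-9j, 3) = C(4,0)·C(4,3) = 1·4 = 4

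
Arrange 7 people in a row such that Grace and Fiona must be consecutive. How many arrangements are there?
Treat the 2 as one block: (7-2+1)! × 2! = 720 × 2 = 1440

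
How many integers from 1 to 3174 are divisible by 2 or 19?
⌊3174/2⌋ + ⌊3174/19⌋ - ⌊3174/38⌋ = 1587 + 167 - 83 = 1671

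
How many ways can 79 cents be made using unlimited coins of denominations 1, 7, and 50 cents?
Coefficient of x^79 in 1/(1-x^1) · 1/(1-x^7) · 1/(1-x^50). Case on j = number of 50-cent coins (j = 0..1); remainder r = 79 - 50j is made from {1,7} in ⌊r/7⌋+1 ways. r = 79, 29 → 12 + 5 = 17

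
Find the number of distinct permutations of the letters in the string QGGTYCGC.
8! / (3! × 1! × 1! × 1! × 2!) = 3360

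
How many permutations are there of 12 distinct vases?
12! = 479001600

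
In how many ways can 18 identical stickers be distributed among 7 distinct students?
C(18+7-1, 7-1) = C(24, 6) = 134596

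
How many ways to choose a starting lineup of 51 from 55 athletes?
C(55,51) = 55!/(51!×4!) = 341055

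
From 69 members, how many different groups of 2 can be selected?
C(69,2) = 69!/(2!×67!) = 2346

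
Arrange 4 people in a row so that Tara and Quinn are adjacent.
Treat as block: (4-1)! × 2! = 6 × 2 = 12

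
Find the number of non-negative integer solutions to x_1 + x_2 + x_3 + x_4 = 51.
C(51+4-1, 4-1) = C(54, 3) = 24804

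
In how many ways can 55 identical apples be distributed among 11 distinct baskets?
C(55+11-1, 11-1) = C(65, 10) = 179013799328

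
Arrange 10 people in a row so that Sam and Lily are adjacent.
Treat as block: (10-1)! × 2! = 362880 × 2 = 725760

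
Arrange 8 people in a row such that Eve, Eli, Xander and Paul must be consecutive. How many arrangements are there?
Treat the 4 as one block: (8-4+1)! × 4! = 120 × 24 = 2880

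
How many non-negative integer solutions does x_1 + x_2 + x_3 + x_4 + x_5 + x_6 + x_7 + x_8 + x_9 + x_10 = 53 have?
C(53+10-1, 10-1) = C(62, 9) = 20286591270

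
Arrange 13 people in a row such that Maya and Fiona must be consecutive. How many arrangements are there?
Treat the 2 as one block: (13-2+1)! × 2! = 479001600 × 2 = 958003200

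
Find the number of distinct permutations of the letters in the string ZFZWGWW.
7! / (1! × 3! × 2! × 1!) = 420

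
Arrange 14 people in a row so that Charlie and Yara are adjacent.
Treat as block: (14-1)! × 2! = 6227020800 × 2 = 12454041600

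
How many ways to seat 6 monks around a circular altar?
Circular: fix one position, arrange the rest. (6-1)! = 120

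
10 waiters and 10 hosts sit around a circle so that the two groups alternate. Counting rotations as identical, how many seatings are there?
Fix one of the waiters: (10-1)! ways for the remaining waiters, × 10! ways for the hosts = 362880 × 3628800 = 1316818944000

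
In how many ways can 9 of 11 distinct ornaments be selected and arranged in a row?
P(11,9) = 11!/(11-9)! = 19958400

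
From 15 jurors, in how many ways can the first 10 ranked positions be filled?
P(15,10) = 15!/(15-10)! = 10897286400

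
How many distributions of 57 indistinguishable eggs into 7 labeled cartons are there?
C(57+7-1, 7-1) = C(63, 6) = 67945521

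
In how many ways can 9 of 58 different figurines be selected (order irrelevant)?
C(58,9) = 58!/(9!×49!) = 10648873950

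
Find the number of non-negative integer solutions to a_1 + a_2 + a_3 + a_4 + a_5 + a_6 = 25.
C(25+6-1, 6-1) = C(30, 5) = 142506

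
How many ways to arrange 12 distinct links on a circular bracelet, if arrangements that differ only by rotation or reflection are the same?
(12-1)!/2 = 39916800/2 = 19958400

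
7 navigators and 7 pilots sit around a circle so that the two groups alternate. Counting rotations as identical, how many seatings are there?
Fix one of the navigators: (7-1)! ways for the remaining navigators, × 7! ways for the pilots = 720 × 5040 = 3628800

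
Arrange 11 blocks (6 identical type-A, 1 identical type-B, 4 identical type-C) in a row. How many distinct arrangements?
11! / (6! × 1! × 4!) = 2310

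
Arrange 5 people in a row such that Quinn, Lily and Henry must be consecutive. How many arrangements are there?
Treat the 3 as one block: (5-3+1)! × 3! = 6 × 6 = 36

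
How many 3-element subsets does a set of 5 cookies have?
C(5,3) = 5!/(3!×2!) = 10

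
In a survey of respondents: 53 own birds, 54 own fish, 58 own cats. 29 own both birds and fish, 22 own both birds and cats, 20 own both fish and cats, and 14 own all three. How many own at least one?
|A∪B∪C| = 53+54+58-29-22-20+14 = 108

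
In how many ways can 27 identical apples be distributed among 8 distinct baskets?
C(27+8-1, 8-1) = C(34, 7) = 5379616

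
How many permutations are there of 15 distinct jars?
15! = 1307674368000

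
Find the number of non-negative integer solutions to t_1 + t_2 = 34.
C(34+2-1, 2-1) = C(35, 1) = 35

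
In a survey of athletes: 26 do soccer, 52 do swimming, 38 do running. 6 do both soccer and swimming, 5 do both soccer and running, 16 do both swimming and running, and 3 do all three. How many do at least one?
|A∪B∪C| = 26+52+38-6-5-16+3 = 92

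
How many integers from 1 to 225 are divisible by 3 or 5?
⌊225/3⌋ + ⌊225/5⌋ - ⌊225/15⌋ = 75 + 45 - 15 = 105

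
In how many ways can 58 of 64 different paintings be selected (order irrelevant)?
C(64,58) = 64!/(58!×6!) = 74974368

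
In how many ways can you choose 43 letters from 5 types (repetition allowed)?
C(43+5-1, 5-1) = C(47, 4) = 178365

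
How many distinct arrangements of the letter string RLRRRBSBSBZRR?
13! / (6! × 2! × 3! × 1! × 1!) = 720720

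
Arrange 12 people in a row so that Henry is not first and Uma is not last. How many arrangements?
By inclusion-exclusion: 12! - 2×(12-1)! + (12-2)! = 479001600 - 79833600 + 3628800 = 402796800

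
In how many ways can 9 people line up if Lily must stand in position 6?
Fix one position: (9-1)! = 40320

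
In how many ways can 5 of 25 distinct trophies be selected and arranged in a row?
P(25,5) = 25!/(25-5)! = 6375600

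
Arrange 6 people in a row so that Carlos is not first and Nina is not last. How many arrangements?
By inclusion-exclusion: 6! - 2×(6-1)! + (6-2)! = 720 - 240 + 24 = 504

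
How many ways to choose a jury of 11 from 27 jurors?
C(27,11) = 27!/(11!×16!) = 13037895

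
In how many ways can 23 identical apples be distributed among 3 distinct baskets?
C(23+3-1, 3-1) = C(25, 2) = 300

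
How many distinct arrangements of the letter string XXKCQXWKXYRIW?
13! / (2! × 4! × 1! × 2! × 1! × 1! × 1! × 1!) = 64864800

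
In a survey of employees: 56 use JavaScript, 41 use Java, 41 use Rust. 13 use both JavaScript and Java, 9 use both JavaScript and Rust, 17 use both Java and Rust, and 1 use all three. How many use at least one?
|A∪B∪C| = 56+41+41-13-9-17+1 = 100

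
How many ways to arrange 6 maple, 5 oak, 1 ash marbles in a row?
12! / (6! × 5! × 1!) = 5544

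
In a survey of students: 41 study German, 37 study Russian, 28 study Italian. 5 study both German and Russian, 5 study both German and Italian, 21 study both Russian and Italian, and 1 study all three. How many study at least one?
|A∪B∪C| = 41+37+28-5-5-21+1 = 76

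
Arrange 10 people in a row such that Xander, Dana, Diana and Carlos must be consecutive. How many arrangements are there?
Treat the 4 as one block: (10-4+1)! × 4! = 5040 × 24 = 120960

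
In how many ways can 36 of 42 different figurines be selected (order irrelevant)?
C(42,36) = 42!/(36!×6!) = 5245786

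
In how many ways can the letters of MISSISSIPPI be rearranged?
11! / (1! × 4! × 4! × 2!) = 34650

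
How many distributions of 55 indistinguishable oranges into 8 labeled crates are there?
C(55+8-1, 8-1) = C(62, 7) = 491796152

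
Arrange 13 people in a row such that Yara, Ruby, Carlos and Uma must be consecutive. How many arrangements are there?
Treat the 4 as one block: (13-4+1)! × 4! = 3628800 × 24 = 87091200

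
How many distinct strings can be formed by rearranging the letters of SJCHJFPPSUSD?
12! / (2! × 1! × 2! × 1! × 1! × 1! × 3! × 1!) = 19958400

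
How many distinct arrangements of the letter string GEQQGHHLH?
9! / (2! × 1! × 2! × 1! × 3!) = 15120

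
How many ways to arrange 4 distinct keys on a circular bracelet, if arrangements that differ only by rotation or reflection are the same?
(4-1)!/2 = 6/2 = 3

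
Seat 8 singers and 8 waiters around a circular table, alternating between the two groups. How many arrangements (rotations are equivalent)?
Fix one of the singers: (8-1)! ways for the remaining singers, × 8! ways for the waiters = 5040 × 40320 = 203212800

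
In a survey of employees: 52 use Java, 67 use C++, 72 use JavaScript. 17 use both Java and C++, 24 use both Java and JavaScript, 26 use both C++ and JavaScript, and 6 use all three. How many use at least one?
|A∪B∪C| = 52+67+72-17-24-26+6 = 130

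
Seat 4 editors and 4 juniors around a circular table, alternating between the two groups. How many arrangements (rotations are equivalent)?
Fix one of the editors: (4-1)! ways for the remaining editors, × 4! ways for the juniors = 6 × 24 = 144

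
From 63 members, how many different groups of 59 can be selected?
C(63,59) = 63!/(59!×4!) = 595665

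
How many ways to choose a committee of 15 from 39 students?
C(39,15) = 39!/(15!×24!) = 25140840660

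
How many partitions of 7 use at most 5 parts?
By conjugation, equals partitions of 7 into parts ≤ 5. Let r_j(i) = number of partitions of i into parts ≤ j, for i = 0..7. r_1(i) = 1 for all i; r_j(i) = r_{j-1}(i) + r_j(i-j). Rows j = 2..5: ≤2: 1 1 2 2 3 3 4 4; ≤3: 1 1 2 3 4 5 7 8; ≤4: 1 1 2 3 5 6 9 11; ≤5: 1 1 2 3 5 7 10 13. r_5(7) = 13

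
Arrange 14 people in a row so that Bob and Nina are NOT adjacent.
Total - adjacent = 14! - (14-1)!×2 = 87178291200 - 12454041600 = 74724249600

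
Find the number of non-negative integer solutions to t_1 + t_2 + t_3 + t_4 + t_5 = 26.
C(26+5-1, 5-1) = C(30, 4) = 27405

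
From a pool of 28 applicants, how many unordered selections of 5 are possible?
C(28,5) = 28!/(5!×23!) = 98280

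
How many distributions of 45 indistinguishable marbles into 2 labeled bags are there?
C(45+2-1, 2-1) = C(46, 1) = 46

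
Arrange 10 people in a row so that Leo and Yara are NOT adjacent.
Total - adjacent = 10! - (10-1)!×2 = 3628800 - 725760 = 2903040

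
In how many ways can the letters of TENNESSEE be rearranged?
9! / (1! × 4! × 2! × 2!) = 3780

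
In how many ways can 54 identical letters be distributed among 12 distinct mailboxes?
C(54+12-1, 12-1) = C(65, 11) = 895068996640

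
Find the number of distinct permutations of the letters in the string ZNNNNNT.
7! / (5! × 1! × 1!) = 42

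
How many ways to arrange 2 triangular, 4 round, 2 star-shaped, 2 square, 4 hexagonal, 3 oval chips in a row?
17! / (2! × 4! × 2! × 2! × 4! × 3!) = 12864852000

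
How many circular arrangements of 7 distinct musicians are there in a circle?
Circular: fix one position, arrange the rest. (7-1)! = 720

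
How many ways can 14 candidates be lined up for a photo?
14! = 87178291200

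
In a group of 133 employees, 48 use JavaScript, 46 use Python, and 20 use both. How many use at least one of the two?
|A∪B| = |A| + |B| - |A∩B| = 48 + 46 - 20 = 74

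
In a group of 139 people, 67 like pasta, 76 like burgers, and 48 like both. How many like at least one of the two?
|A∪B| = |A| + |B| - |A∩B| = 67 + 76 - 48 = 95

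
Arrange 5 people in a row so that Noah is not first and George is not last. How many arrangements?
By inclusion-exclusion: 5! - 2×(5-1)! + (5-2)! = 120 - 48 + 6 = 78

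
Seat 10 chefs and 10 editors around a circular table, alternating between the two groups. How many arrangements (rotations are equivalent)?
Fix one of the chefs: (10-1)! ways for the remaining chefs, × 10! ways for the editors = 362880 × 3628800 = 1316818944000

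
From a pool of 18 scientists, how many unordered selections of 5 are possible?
C(18,5) = 18!/(5!×13!) = 8568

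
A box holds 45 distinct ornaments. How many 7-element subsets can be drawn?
C(45,7) = 45!/(7!×38!) = 45379620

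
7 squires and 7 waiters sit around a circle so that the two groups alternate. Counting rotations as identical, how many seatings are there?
Fix one of the squires: (7-1)! ways for the remaining squires, × 7! ways for the waiters = 720 × 5040 = 3628800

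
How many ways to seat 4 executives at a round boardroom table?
Circular: fix one position, arrange the rest. (4-1)! = 6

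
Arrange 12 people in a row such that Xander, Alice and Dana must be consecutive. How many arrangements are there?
Treat the 3 as one block: (12-3+1)! × 3! = 3628800 × 6 = 21772800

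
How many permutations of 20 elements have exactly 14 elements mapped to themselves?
Choose the 14 fixed points C(20,14) = 38760, derange the rest: !6 = Σ_{j=0}^{6} (-1)^j·6!/j! = 720 - 720 + 360 - 120 + 30 - 6 + 1 = 265. Product = 38760 × 265 = 10271400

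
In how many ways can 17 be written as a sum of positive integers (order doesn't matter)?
Pentagonal recurrence p(n) = p(n-1) + p(n-2) - p(n-5) - p(n-7) + p(n-12) + p(n-15) - ... gives p(0..16) = 1, 1, 2, 3, 5, 7, 11, 15, 22, 30, 42, 56, 77, 101, 135, 176, 231. p(17) = p(16) + p(15) - p(12) - p(10) + p(5) + p(2) = 231 + 176 - 77 - 42 + 7 + 2 = 297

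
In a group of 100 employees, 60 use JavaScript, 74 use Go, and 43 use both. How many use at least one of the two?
|A∪B| = |A| + |B| - |A∩B| = 60 + 74 - 43 = 91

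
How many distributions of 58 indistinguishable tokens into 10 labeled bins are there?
C(58+10-1, 10-1) = C(67, 9) = 42757703560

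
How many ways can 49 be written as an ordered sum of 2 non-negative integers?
C(49+2-1, 2-1) = C(50, 1) = 50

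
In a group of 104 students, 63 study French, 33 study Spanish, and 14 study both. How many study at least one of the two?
|A∪B| = |A| + |B| - |A∩B| = 63 + 33 - 14 = 82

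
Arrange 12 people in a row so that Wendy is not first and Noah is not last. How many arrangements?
By inclusion-exclusion: 12! - 2×(12-1)! + (12-2)! = 479001600 - 79833600 + 3628800 = 402796800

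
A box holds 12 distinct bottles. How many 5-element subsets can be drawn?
C(12,5) = 12!/(5!×7!) = 792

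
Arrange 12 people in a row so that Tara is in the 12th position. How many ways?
Fix one position: (12-1)! = 39916800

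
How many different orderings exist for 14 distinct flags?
14! = 87178291200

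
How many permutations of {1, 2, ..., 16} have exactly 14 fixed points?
Choose the 14 fixed points C(16,14) = 120, derange the rest: !2 = Σ_{j=0}^{2} (-1)^j·2!/j! = 2 - 2 + 1 = 1. Product = 120 × 1 = 120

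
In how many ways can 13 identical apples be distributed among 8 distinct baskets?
C(13+8-1, 8-1) = C(20, 7) = 77520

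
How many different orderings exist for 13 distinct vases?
13! = 6227020800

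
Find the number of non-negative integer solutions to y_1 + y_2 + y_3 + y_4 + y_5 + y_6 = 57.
C(57+6-1, 6-1) = C(62, 5) = 6471002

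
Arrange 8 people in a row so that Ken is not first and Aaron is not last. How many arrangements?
By inclusion-exclusion: 8! - 2×(8-1)! + (8-2)! = 40320 - 10080 + 720 = 30960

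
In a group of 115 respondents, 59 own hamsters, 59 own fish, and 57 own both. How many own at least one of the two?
|A∪B| = |A| + |B| - |A∩B| = 59 + 59 - 57 = 61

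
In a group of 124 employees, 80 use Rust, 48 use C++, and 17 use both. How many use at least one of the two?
|A∪B| = |A| + |B| - |A∩B| = 80 + 48 - 17 = 111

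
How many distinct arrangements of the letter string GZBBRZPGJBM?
11! / (1! × 1! × 2! × 3! × 1! × 2! × 1!) = 1663200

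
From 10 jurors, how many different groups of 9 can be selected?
C(10,9) = 10!/(9!×1!) = 10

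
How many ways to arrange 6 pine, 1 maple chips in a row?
7! / (6! × 1!) = 7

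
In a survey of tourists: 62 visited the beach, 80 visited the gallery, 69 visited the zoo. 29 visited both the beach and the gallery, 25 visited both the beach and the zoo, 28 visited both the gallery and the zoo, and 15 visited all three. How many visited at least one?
|A∪B∪C| = 62+80+69-29-25-28+15 = 144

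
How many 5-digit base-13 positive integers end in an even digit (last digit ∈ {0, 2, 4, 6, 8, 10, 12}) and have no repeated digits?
Last∈{0,2,4,6,8,10,12}. Last=0: 11880. Last nonzero: 6×11×P(11,3) = 65340. Total = 77220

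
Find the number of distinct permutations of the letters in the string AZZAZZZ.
7! / (5! × 2!) = 21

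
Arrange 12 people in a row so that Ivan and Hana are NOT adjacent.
Total - adjacent = 12! - (12-1)!×2 = 479001600 - 79833600 = 399168000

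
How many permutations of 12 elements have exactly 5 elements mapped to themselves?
Choose the 5 fixed points C(12,5) = 792, derange the rest: !7 = Σ_{j=0}^{7} (-1)^j·7!/j! = 5040 - 5040 + 2520 - 840 + 210 - 42 + 7 - 1 = 1854. Product = 792 × 1854 = 1468368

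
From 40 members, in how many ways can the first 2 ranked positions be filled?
P(40,2) = 40!/(40-2)! = 1560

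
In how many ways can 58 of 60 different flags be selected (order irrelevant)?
C(60,58) = 60!/(58!×2!) = 1770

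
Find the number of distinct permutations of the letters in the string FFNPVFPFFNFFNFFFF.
17! / (2! × 3! × 11! × 1!) = 742560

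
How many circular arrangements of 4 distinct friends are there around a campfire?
Circular: fix one position, arrange the rest. (4-1)! = 6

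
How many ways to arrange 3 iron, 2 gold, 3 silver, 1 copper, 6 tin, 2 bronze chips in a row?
17! / (3! × 2! × 3! × 1! × 6! × 2!) = 3430627200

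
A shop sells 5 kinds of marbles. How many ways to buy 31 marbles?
C(31+5-1, 5-1) = C(35, 4) = 52360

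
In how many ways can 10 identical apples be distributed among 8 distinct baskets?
C(10+8-1, 8-1) = C(17, 7) = 19448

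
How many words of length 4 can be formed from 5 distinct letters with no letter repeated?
P(5,4) = 5!/(5-4)! = 120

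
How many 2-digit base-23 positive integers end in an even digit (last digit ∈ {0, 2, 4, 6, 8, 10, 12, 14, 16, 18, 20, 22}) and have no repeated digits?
Last∈{0,2,4,6,8,10,12,14,16,18,20,22}. Last=0: 22. Last nonzero: 11×21×P(21,0) = 231. Total = 253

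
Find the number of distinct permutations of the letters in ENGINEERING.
11! / (3! × 3! × 2! × 2! × 1!) = 277200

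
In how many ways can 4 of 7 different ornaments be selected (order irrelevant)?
C(7,4) = 7!/(4!×3!) = 35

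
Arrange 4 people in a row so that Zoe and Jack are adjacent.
Treat as block: (4-1)! × 2! = 6 × 2 = 12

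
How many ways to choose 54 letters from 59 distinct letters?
C(59,54) = 59!/(54!×5!) = 5006386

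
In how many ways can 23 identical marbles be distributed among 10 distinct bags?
C(23+10-1, 10-1) = C(32, 9) = 28048800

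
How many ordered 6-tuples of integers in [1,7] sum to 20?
Coefficient of x^20 in (x + x² + ... + x^7)^6. By inclusion-exclusion on dice exceeding 7: Σ_j (-1)^j C(6,j)·C(20-1-7j, 5) = C(6,0)·C(19,5) - C(6,1)·C(12,5) + C(6,2)·C(5,5) = 1·11628 - 6·792 + 15·1 = 6891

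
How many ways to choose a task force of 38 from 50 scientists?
C(50,38) = 50!/(38!×12!) = 121399651100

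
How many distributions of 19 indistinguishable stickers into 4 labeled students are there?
C(19+4-1, 4-1) = C(22, 3) = 1540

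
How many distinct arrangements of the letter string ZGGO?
4! / (1! × 1! × 2!) = 12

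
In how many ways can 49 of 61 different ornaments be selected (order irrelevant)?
C(61,49) = 61!/(49!×12!) = 1742058970275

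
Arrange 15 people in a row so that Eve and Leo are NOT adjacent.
Total - adjacent = 15! - (15-1)!×2 = 1307674368000 - 174356582400 = 1133317785600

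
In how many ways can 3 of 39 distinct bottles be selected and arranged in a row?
P(39,3) = 39!/(39-3)! = 54834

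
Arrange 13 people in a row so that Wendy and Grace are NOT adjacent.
Total - adjacent = 13! - (13-1)!×2 = 6227020800 - 958003200 = 5269017600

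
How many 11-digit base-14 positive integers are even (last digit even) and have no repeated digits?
Last∈{0,2,4,6,8,10,12}. Last=0: 1037836800. Last nonzero: 6×12×P(12,9) = 5748019200. Total = 6785856000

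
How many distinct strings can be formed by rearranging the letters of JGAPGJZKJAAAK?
13! / (4! × 1! × 2! × 1! × 2! × 3!) = 10810800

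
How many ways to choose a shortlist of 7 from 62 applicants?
C(62,7) = 62!/(7!×55!) = 491796152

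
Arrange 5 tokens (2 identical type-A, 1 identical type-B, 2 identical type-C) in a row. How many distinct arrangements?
5! / (2! × 1! × 2!) = 30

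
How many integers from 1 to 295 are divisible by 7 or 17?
⌊295/7⌋ + ⌊295/17⌋ - ⌊295/119⌋ = 42 + 17 - 2 = 57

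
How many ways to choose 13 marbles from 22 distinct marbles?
C(22,13) = 22!/(13!×9!) = 497420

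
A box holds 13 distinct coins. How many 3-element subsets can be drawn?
C(13,3) = 13!/(3!×10!) = 286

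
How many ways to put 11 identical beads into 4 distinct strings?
C(11+4-1, 4-1) = C(14, 3) = 364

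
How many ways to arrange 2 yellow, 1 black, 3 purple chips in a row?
6! / (2! × 1! × 3!) = 60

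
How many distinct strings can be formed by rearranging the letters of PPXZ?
4! / (1! × 2! × 1!) = 12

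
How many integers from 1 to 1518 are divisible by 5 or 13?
⌊1518/5⌋ + ⌊1518/13⌋ - ⌊1518/65⌋ = 303 + 116 - 23 = 396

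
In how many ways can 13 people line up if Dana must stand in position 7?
Fix one position: (13-1)! = 479001600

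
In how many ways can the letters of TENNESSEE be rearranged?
9! / (1! × 4! × 2! × 2!) = 3780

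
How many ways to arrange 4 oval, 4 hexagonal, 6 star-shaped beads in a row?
14! / (4! × 4! × 6!) = 210210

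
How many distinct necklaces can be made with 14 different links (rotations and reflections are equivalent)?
(14-1)!/2 = 6227020800/2 = 3113510400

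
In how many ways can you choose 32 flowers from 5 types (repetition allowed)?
C(32+5-1, 5-1) = C(36, 4) = 58905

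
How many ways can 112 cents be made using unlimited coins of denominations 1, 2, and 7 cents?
Coefficient of x^112 in 1/(1-x^1) · 1/(1-x^2) · 1/(1-x^7). Case on j = number of 7-cent coins (j = 0..16); remainder r = 112 - 7j is made from {1,2} in ⌊r/2⌋+1 ways. r = 112, 105, 98, 91, 84, 77, 70, 63, 56, 49, 42, 35, 28, 21, 14, 7, 0 → 57 + 53 + 50 + 46 + 43 + 39 + 36 + 32 + 29 + 25 + 22 + 18 + 15 + 11 + 8 + 4 + 1 = 489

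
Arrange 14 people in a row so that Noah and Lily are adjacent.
Treat as block: (14-1)! × 2! = 6227020800 × 2 = 12454041600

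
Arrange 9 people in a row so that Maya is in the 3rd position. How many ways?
Fix one position: (9-1)! = 40320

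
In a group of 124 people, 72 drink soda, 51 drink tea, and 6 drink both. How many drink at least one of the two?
|A∪B| = |A| + |B| - |A∩B| = 72 + 51 - 6 = 117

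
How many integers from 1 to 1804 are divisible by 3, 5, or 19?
⌊1804/3⌋+⌊1804/5⌋+⌊1804/19⌋ - ⌊1804/15⌋-⌊1804/57⌋-⌊1804/95⌋ + ⌊1804/285⌋ = 601+360+94 - 120-31-18 + 6 = 892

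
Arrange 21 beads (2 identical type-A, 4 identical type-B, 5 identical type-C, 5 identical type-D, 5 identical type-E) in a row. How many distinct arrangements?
21! / (2! × 4! × 5! × 5! × 5!) = 615969113760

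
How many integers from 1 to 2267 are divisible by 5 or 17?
⌊2267/5⌋ + ⌊2267/17⌋ - ⌊2267/85⌋ = 453 + 133 - 26 = 560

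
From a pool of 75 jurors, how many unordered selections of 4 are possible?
C(75,4) = 75!/(4!×71!) = 1215450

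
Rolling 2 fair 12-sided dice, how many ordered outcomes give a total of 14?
Coefficient of x^14 in (x + x² + ... + x^12)^2. By inclusion-exclusion on dice exceeding 12: Σ_j (-1)^j C(2,j)·C(14-1-12j, 1) = C(2,0)·C(13,1) - C(2,1)·C(1,1) = 1·13 - 2·1 = 11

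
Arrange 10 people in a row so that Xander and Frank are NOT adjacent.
Total - adjacent = 10! - (10-1)!×2 = 3628800 - 725760 = 2903040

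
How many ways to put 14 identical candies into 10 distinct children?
C(14+10-1, 10-1) = C(23, 9) = 817190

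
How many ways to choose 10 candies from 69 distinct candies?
C(69,10) = 69!/(10!×59!) = 340032449328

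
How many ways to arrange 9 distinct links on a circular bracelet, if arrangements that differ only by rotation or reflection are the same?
(9-1)!/2 = 40320/2 = 20160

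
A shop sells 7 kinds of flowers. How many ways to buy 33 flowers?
C(33+7-1, 7-1) = C(39, 6) = 3262623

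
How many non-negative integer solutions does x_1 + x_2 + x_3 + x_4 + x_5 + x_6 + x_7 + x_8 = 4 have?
C(4+8-1, 8-1) = C(11, 7) = 330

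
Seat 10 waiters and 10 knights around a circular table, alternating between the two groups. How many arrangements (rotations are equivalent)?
Fix one of the waiters: (10-1)! ways for the remaining waiters, × 10! ways for the knights = 362880 × 3628800 = 1316818944000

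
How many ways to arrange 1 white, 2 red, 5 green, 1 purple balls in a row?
9! / (1! × 2! × 5! × 1!) = 1512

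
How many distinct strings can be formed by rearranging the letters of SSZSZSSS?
8! / (2! × 6!) = 28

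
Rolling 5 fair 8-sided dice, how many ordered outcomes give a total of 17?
Coefficient of x^17 in (x + x² + ... + x^8)^5. By inclusion-exclusion on dice exceeding 8: Σ_j (-1)^j C(5,j)·C(17-1-8j, 4) = C(5,0)·C(16,4) - C(5,1)·C(8,4) = 1·1820 - 5·70 = 1470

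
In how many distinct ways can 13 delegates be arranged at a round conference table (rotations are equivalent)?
Circular: fix one position, arrange the rest. (13-1)! = 479001600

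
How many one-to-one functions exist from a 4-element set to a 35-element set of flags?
P(35,4) = 35!/(35-4)! = 1256640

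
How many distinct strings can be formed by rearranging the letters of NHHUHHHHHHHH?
12! / (10! × 1! × 1!) = 132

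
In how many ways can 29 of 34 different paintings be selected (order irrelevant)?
C(34,29) = 34!/(29!×5!) = 278256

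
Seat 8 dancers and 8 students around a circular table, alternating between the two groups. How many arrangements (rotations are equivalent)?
Fix one of the dancers: (8-1)! ways for the remaining dancers, × 8! ways for the students = 5040 × 40320 = 203212800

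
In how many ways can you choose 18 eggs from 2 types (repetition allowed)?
C(18+2-1, 2-1) = C(19, 1) = 19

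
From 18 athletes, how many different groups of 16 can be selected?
C(18,16) = 18!/(16!×2!) = 153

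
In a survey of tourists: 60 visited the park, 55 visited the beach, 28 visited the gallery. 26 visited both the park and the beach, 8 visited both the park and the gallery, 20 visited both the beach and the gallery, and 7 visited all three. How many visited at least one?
|A∪B∪C| = 60+55+28-26-8-20+7 = 96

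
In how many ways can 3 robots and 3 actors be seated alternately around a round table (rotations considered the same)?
Fix one of the robots: (3-1)! ways for the remaining robots, × 3! ways for the actors = 2 × 6 = 12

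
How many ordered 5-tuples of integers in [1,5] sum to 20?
Coefficient of x^20 in (x + x² + ... + x^5)^5. By inclusion-exclusion on dice exceeding 5: Σ_j (-1)^j C(5,j)·C(20-1-5j, 4) = C(5,0)·C(19,4) - C(5,1)·C(14,4) + C(5,2)·C(9,4) - C(5,3)·C(4,4) = 1·3876 - 5·1001 + 10·126 - 10·1 = 121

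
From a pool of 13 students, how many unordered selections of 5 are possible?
C(13,5) = 13!/(5!×8!) = 1287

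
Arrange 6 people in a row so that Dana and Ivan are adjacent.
Treat as block: (6-1)! × 2! = 120 × 2 = 240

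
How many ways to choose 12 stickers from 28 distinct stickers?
C(28,12) = 28!/(12!×16!) = 30421755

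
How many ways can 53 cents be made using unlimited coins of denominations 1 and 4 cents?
Coefficient of x^53 in 1/(1-x^1) · 1/(1-x^4). Use j coins of 4 for j = 0..⌊53/4⌋ = 13, the rest in 1s: 13 + 1 = 14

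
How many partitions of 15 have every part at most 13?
Let r_j(i) = number of partitions of i into parts ≤ j, for i = 0..15. r_1(i) = 1 for all i; r_j(i) = r_{j-1}(i) + r_j(i-j). Rows j = 2..13: ≤2: 1 1 2 2 3 3 4 4 5 5 6 6 7 7 8 8; ≤3: 1 1 2 3 4 5 7 8 10 12 14 16 19 21 24 27; ≤4: 1 1 2 3 5 6 9 11 15 18 23 27 34 39 47 54; ≤5: 1 1 2 3 5 7 10 13 18 23 30 37 47 57 70 84; ≤6: 1 1 2 3 5 7 11 14 20 26 35 44 58 71 90 110; ≤7: 1 1 2 3 5 7 11 15 21 28 38 49 65 82 105 131; ≤8: 1 1 2 3 5 7 11 15 22 29 40 52 70 89 116 146; ≤9: 1 1 2 3 5 7 11 15 22 30 41 54 73 94 123 157; ≤10: 1 1 2 3 5 7 11 15 22 30 42 55 75 97 128 164; ≤11: 1 1 2 3 5 7 11 15 22 30 42 56 76 99 131 169; ≤12: 1 1 2 3 5 7 11 15 22 30 42 56 77 100 133 172; ≤13: 1 1 2 3 5 7 11 15 22 30 42 56 77 101 134 174. r_13(15) = 174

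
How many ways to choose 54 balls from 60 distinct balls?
C(60,54) = 60!/(54!×6!) = 50063860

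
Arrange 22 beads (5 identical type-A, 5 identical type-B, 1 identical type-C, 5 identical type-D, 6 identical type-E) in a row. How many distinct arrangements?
22! / (5! × 5! × 1! × 5! × 6!) = 903421366848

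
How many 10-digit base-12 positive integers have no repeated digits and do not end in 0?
Last digit: 11 nonzero choices. First digit: 10 (nonzero, ≠last). Middle 8: P(10,8) = 1814400. Total = 199584000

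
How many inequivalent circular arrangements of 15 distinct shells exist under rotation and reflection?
(15-1)!/2 = 87178291200/2 = 43589145600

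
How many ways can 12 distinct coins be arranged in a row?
12! = 479001600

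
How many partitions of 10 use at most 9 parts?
By conjugation, equals partitions of 10 into parts ≤ 9. Let r_j(i) = number of partitions of i into parts ≤ j, for i = 0..10. r_1(i) = 1 for all i; r_j(i) = r_{j-1}(i) + r_j(i-j). Rows j = 2..9: ≤2: 1 1 2 2 3 3 4 4 5 5 6; ≤3: 1 1 2 3 4 5 7 8 10 12 14; ≤4: 1 1 2 3 5 6 9 11 15 18 23; ≤5: 1 1 2 3 5 7 10 13 18 23 30; ≤6: 1 1 2 3 5 7 11 14 20 26 35; ≤7: 1 1 2 3 5 7 11 15 21 28 38; ≤8: 1 1 2 3 5 7 11 15 22 29 40; ≤9: 1 1 2 3 5 7 11 15 22 30 41. r_9(10) = 41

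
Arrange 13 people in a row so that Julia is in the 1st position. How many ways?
Fix one position: (13-1)! = 479001600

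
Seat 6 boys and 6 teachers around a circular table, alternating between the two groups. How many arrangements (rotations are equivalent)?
Fix one of the boys: (6-1)! ways for the remaining boys, × 6! ways for the teachers = 120 × 720 = 86400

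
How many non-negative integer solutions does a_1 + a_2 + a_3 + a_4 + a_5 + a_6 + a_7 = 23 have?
C(23+7-1, 7-1) = C(29, 6) = 475020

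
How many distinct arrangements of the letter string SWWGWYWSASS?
11! / (4! × 1! × 1! × 1! × 4!) = 69300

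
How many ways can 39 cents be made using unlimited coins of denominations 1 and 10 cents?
Coefficient of x^39 in 1/(1-x^1) · 1/(1-x^10). Use j coins of 10 for j = 0..⌊39/10⌋ = 3, the rest in 1s: 3 + 1 = 4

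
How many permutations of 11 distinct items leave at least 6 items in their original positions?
Exactly j fixed points: C(11,j)·!(11-j); sum over j ≥ 6 (derangement numbers via !m = (m-1)·(!(m-1) + !(m-2)): !0..!5 = 1, 0, 1, 2, 9, 44). Σ_{j=6}^{11} C(11,j)·!(11-j) = C(11,6)·!5 + C(11,7)·!4 + C(11,8)·!3 + C(11,9)·!2 + C(11,10)·!1 + C(11,11)·!0 = 462·44 + 330·9 + 165·2 + 55·1 + 11·0 + 1·1 = 23684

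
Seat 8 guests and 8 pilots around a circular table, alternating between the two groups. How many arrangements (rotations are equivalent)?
Fix one of the guests: (8-1)! ways for the remaining guests, × 8! ways for the pilots = 5040 × 40320 = 203212800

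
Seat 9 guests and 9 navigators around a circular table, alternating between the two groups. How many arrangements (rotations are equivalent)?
Fix one of the guests: (9-1)! ways for the remaining guests, × 9! ways for the navigators = 40320 × 362880 = 14631321600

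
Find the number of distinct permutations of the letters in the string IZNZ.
4! / (1! × 1! × 2!) = 12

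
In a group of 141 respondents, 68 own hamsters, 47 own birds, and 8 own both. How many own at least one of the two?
|A∪B| = |A| + |B| - |A∩B| = 68 + 47 - 8 = 107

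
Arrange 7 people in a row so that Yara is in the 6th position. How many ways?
Fix one position: (7-1)! = 720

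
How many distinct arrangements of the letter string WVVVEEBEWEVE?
12! / (5! × 4! × 1! × 2!) = 83160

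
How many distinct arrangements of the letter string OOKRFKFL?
8! / (2! × 1! × 2! × 2! × 1!) = 5040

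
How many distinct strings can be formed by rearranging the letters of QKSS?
4! / (1! × 1! × 2!) = 12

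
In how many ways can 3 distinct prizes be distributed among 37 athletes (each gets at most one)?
P(37,3) = 37!/(37-3)! = 46620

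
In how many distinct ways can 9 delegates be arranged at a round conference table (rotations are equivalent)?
Circular: fix one position, arrange the rest. (9-1)! = 40320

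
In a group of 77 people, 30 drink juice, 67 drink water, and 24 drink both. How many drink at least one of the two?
|A∪B| = |A| + |B| - |A∩B| = 30 + 67 - 24 = 73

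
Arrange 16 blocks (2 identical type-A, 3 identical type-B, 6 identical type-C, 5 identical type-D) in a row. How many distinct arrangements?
16! / (2! × 3! × 6! × 5!) = 20180160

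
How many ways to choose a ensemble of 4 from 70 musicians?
C(70,4) = 70!/(4!×66!) = 916895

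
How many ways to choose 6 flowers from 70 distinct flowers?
C(70,6) = 70!/(6!×64!) = 131115985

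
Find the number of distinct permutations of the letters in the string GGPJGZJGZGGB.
12! / (1! × 2! × 6! × 2! × 1!) = 166320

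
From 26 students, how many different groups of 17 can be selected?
C(26,17) = 26!/(17!×9!) = 3124550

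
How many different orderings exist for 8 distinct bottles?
8! = 40320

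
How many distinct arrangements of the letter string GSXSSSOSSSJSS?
13! / (1! × 1! × 1! × 1! × 9!) = 17160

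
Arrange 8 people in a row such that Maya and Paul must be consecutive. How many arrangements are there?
Treat the 2 as one block: (8-2+1)! × 2! = 5040 × 2 = 10080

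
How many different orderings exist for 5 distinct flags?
5! = 120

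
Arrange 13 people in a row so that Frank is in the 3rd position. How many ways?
Fix one position: (13-1)! = 479001600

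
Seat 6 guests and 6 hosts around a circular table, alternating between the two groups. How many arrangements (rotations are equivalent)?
Fix one of the guests: (6-1)! ways for the remaining guests, × 6! ways for the hosts = 120 × 720 = 86400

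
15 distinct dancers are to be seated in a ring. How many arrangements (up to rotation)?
Circular: fix one position, arrange the rest. (15-1)! = 87178291200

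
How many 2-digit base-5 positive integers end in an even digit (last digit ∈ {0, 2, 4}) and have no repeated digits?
Last∈{0,2,4}. Last=0: 4. Last nonzero: 2×3×P(3,0) = 6. Total = 10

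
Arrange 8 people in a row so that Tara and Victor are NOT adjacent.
Total - adjacent = 8! - (8-1)!×2 = 40320 - 10080 = 30240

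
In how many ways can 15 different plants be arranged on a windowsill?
15! = 1307674368000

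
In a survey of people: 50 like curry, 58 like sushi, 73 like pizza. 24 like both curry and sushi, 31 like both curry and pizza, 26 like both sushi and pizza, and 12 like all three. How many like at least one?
|A∪B∪C| = 50+58+73-24-31-26+12 = 112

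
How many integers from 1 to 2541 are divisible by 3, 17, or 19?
⌊2541/3⌋+⌊2541/17⌋+⌊2541/19⌋ - ⌊2541/51⌋-⌊2541/57⌋-⌊2541/323⌋ + ⌊2541/969⌋ = 847+149+133 - 49-44-7 + 2 = 1031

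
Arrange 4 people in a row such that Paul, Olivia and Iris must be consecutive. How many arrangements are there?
Treat the 3 as one block: (4-3+1)! × 3! = 2 × 6 = 12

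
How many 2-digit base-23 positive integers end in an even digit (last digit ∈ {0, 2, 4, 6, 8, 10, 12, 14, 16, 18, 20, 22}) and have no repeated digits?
Last∈{0,2,4,6,8,10,12,14,16,18,20,22}. Last=0: 22. Last nonzero: 11×21×P(21,0) = 231. Total = 253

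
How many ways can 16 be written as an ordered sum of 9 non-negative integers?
C(16+9-1, 9-1) = C(24, 8) = 735471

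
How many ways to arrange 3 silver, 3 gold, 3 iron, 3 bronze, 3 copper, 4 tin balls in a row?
19! / (3! × 3! × 3! × 3! × 3! × 4!) = 651819168000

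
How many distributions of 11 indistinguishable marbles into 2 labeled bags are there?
C(11+2-1, 2-1) = C(12, 1) = 12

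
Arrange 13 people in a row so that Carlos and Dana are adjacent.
Treat as block: (13-1)! × 2! = 479001600 × 2 = 958003200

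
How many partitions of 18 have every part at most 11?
Let r_j(i) = number of partitions of i into parts ≤ j, for i = 0..18. r_1(i) = 1 for all i; r_j(i) = r_{j-1}(i) + r_j(i-j). Rows j = 2..11: ≤2: 1 1 2 2 3 3 4 4 5 5 6 6 7 7 8 8 9 9 10; ≤3: 1 1 2 3 4 5 7 8 10 12 14 16 19 21 24 27 30 33 37; ≤4: 1 1 2 3 5 6 9 11 15 18 23 27 34 39 47 54 64 72 84; ≤5: 1 1 2 3 5 7 10 13 18 23 30 37 47 57 70 84 101 119 141; ≤6: 1 1 2 3 5 7 11 14 20 26 35 44 58 71 90 110 136 163 199; ≤7: 1 1 2 3 5 7 11 15 21 28 38 49 65 82 105 131 164 201 248; ≤8: 1 1 2 3 5 7 11 15 22 29 40 52 70 89 116 146 186 230 288; ≤9: 1 1 2 3 5 7 11 15 22 30 41 54 73 94 123 157 201 252 318; ≤10: 1 1 2 3 5 7 11 15 22 30 42 55 75 97 128 164 212 267 340; ≤11: 1 1 2 3 5 7 11 15 22 30 42 56 76 99 131 169 219 278 355. r_11(18) = 355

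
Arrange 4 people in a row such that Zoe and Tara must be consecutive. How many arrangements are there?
Treat the 2 as one block: (4-2+1)! × 2! = 6 × 2 = 12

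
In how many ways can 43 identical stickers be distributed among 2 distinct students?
C(43+2-1, 2-1) = C(44, 1) = 44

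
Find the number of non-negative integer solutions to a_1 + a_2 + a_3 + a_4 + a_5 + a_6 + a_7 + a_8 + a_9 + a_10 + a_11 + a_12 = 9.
C(9+12-1, 12-1) = C(20, 11) = 167960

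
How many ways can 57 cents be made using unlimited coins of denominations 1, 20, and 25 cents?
Coefficient of x^57 in 1/(1-x^1) · 1/(1-x^20) · 1/(1-x^25). Case on j = number of 25-cent coins (j = 0..2); remainder r = 57 - 25j is made from {1,20} in ⌊r/20⌋+1 ways. r = 57, 32, 7 → 3 + 2 + 1 = 6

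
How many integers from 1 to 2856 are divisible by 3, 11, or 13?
⌊2856/3⌋+⌊2856/11⌋+⌊2856/13⌋ - ⌊2856/33⌋-⌊2856/39⌋-⌊2856/143⌋ + ⌊2856/429⌋ = 952+259+219 - 86-73-19 + 6 = 1258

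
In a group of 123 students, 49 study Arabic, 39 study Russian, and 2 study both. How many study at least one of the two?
|A∪B| = |A| + |B| - |A∩B| = 49 + 39 - 2 = 86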